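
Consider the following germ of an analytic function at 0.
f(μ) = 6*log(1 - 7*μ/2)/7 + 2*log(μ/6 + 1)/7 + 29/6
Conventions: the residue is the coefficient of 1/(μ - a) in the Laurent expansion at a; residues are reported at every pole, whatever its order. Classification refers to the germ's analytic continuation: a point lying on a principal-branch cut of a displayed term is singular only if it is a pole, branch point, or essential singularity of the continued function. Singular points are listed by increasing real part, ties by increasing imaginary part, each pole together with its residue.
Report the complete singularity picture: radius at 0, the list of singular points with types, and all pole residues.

Radius of convergence at 0: 2/7.
At -6: a logarithmic branch point.
At 2/7: a logarithmic branch point.

Branch term (2/7)*log(1 - μ/(-6)): its argument vanishes at μ = -6, a logarithmic branch point, modulus 6.
Branch term (6/7)*log(1 - μ/(2/7)): its argument vanishes at μ = 2/7, a logarithmic branch point, modulus 2/7.
The radius of convergence is the smallest modulus among the singular points: 2/7.
List the singular points by increasing real part (a conjugate pair: the negative imaginary part first).


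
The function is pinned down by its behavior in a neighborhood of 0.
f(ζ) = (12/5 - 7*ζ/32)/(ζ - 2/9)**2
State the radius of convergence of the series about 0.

Denominator factor (ζ - 2/9)^2: pole of order 2 at 2/9, modulus 2/9.
The radius of convergence is the smallest modulus among the singular points: 2/9.

The radius of convergence is 2/9.


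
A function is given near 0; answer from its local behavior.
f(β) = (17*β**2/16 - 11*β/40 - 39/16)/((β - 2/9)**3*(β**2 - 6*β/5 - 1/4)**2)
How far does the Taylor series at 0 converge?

Denominator factor (β**2 - 6*β/5 - 1/4)^2: discriminant 61/25, real irrational roots 3/5 + (1/10)*sqrt(61) and 3/5 - (1/10)*sqrt(61); poles of order 2, moduli 3/5 + (1/10)*sqrt(61) and -3/5 + (1/10)*sqrt(61).
Denominator factor (β - 2/9)^3: pole of order 3 at 2/9, modulus 2/9.
The radius of convergence is the smallest modulus among the singular points: -3/5 + (1/10)*sqrt(61).

The radius of convergence is -3/5 + (1/10)*sqrt(61).


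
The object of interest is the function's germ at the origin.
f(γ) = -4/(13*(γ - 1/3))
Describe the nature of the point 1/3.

The point is a pole of order 1.

The denominator factor γ - 1/3 vanishes at 1/3 and appears to the power 1; the numerator there equals -4/13, nonzero, and no other factor vanishes.
Hence a pole whose order is the multiplicity, 1.


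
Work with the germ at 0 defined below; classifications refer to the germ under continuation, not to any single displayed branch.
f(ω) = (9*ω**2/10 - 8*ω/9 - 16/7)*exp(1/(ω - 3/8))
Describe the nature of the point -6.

There is no denominator, hence no pole anywhere.
The essential point of exp(1/(ω - (3/8))) is 3/8, not -6.
So the germ continues analytically to -6.

The point is a regular point.


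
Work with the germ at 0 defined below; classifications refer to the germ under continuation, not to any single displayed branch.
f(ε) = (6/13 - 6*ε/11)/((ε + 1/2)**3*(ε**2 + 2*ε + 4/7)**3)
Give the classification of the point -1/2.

The point is a pole of order 3.

The denominator factor ε + 1/2 vanishes at -1/2 and appears to the power 3; the numerator there equals 105/143, nonzero, and no other factor vanishes.
Hence a pole whose order is the multiplicity, 3.


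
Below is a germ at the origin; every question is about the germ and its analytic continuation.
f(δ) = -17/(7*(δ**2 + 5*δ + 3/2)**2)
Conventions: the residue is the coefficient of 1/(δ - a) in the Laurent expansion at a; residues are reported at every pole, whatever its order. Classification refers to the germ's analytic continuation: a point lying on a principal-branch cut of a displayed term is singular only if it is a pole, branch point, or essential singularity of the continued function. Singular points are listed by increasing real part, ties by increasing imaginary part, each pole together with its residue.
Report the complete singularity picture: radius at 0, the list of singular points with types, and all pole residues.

Radius of convergence at 0: 5/2 - (1/2)*sqrt(19).
At -5/2 - (1/2)*sqrt(19): a pole of order 2; residue -(34/2527)*sqrt(19).
At -5/2 + (1/2)*sqrt(19): a pole of order 2; residue (34/2527)*sqrt(19).

Denominator factor (δ**2 + 5*δ + 3/2)^2: discriminant 19, real irrational roots -5/2 + (1/2)*sqrt(19) and -5/2 - (1/2)*sqrt(19); poles of order 2, moduli 5/2 - (1/2)*sqrt(19) and 5/2 + (1/2)*sqrt(19).
The radius of convergence is the smallest modulus among the singular points: 5/2 - (1/2)*sqrt(19).
The factor δ**2 + 5*δ + 3/2 splits as (δ - a)(δ - a') with a = -5/2 - (1/2)*sqrt(19), a' = -5/2 + (1/2)*sqrt(19). At the order-2 pole a set g(δ) = (δ - a)^2*f(δ) = [-17/7] / (δ - a')^2.
Order-2 pole: residue = g'(a); g'(-5/2 - (1/2)*sqrt(19)) = -(34/2527)*sqrt(19), so the residue is -(34/2527)*sqrt(19).
The factor δ**2 + 5*δ + 3/2 splits as (δ - a)(δ - a') with a = -5/2 + (1/2)*sqrt(19), a' = -5/2 - (1/2)*sqrt(19). At the order-2 pole a set g(δ) = (δ - a)^2*f(δ) = [-17/7] / (δ - a')^2.
Order-2 pole: residue = g'(a); g'(-5/2 + (1/2)*sqrt(19)) = (34/2527)*sqrt(19), so the residue is (34/2527)*sqrt(19).
List the singular points by increasing real part (a conjugate pair: the negative imaginary part first).


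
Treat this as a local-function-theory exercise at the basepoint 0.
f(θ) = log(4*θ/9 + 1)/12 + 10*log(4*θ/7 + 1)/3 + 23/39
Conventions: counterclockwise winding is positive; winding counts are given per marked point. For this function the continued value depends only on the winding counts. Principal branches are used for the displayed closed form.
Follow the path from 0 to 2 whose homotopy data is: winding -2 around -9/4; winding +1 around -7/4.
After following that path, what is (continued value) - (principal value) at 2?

Continued minus principal equals (19/3)*pi*i.

The rational part is single-valued and drops out of the difference; each branch term changes only by its own monodromy.
(1/12)*log(1 - θ/(-9/4)): each positive loop around -9/4 adds 2*pi*i to the log, so winding -2 contributes (1/12)*(-2)*2*pi*i = -(1/3)*pi*i.
(10/3)*log(1 - θ/(-7/4)): each positive loop around -7/4 adds 2*pi*i to the log, so winding +1 contributes (10/3)*(1)*2*pi*i = (20/3)*pi*i.
Summing the contributions at θ = 2 gives (19/3)*pi*i.


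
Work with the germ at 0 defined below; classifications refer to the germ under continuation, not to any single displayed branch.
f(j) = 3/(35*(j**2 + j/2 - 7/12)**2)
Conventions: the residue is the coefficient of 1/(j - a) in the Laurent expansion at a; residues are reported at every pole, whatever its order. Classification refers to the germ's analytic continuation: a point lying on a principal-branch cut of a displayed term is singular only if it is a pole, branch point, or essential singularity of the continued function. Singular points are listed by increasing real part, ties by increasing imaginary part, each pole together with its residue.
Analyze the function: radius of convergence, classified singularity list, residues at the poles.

Radius of convergence at 0: -1/4 + (1/12)*sqrt(93).
At -1/4 - (1/12)*sqrt(93): a pole of order 2; residue (144/33635)*sqrt(93).
At -1/4 + (1/12)*sqrt(93): a pole of order 2; residue -(144/33635)*sqrt(93).

Denominator factor (j**2 + j/2 - 7/12)^2: discriminant 31/12, real irrational roots -1/4 + (1/12)*sqrt(93) and -1/4 - (1/12)*sqrt(93); poles of order 2, moduli -1/4 + (1/12)*sqrt(93) and 1/4 + (1/12)*sqrt(93).
The radius of convergence is the smallest modulus among the singular points: -1/4 + (1/12)*sqrt(93).
The factor j**2 + j/2 - 7/12 splits as (j - a)(j - a') with a = -1/4 - (1/12)*sqrt(93), a' = -1/4 + (1/12)*sqrt(93). At the order-2 pole a set g(j) = (j - a)^2*f(j) = [3/35] / (j - a')^2.
Order-2 pole: residue = g'(a); g'(-1/4 - (1/12)*sqrt(93)) = (144/33635)*sqrt(93), so the residue is (144/33635)*sqrt(93).
The factor j**2 + j/2 - 7/12 splits as (j - a)(j - a') with a = -1/4 + (1/12)*sqrt(93), a' = -1/4 - (1/12)*sqrt(93). At the order-2 pole a set g(j) = (j - a)^2*f(j) = [3/35] / (j - a')^2.
Order-2 pole: residue = g'(a); g'(-1/4 + (1/12)*sqrt(93)) = -(144/33635)*sqrt(93), so the residue is -(144/33635)*sqrt(93).
List the singular points by increasing real part (a conjugate pair: the negative imaginary part first).


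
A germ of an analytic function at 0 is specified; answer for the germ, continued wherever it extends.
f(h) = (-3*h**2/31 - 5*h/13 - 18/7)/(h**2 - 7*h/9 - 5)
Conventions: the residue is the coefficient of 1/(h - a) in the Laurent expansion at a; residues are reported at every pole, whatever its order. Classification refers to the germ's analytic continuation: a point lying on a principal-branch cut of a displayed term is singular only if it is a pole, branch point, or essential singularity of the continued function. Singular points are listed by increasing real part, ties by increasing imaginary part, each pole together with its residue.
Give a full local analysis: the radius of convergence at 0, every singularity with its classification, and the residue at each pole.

Radius of convergence at 0: -7/18 + (1/18)*sqrt(1669).
At 7/18 - (1/18)*sqrt(1669): a pole of order 1; residue -278/1209 + (246335/14124747)*sqrt(1669).
At 7/18 + (1/18)*sqrt(1669): a pole of order 1; residue -278/1209 - (246335/14124747)*sqrt(1669).

Denominator factor (h**2 - 7*h/9 - 5): discriminant 1669/81, real irrational roots 7/18 + (1/18)*sqrt(1669) and 7/18 - (1/18)*sqrt(1669); poles of order 1, moduli 7/18 + (1/18)*sqrt(1669) and -7/18 + (1/18)*sqrt(1669).
The radius of convergence is the smallest modulus among the singular points: -7/18 + (1/18)*sqrt(1669).
The factor h**2 - 7*h/9 - 5 splits as (h - a)(h - a') with a = 7/18 - (1/18)*sqrt(1669), a' = 7/18 + (1/18)*sqrt(1669). At the order-1 pole a set g(h) = (h - a)*f(h) = [-3*h**2/31 - 5*h/13 - 18/7] / (h - a').
Simple pole: residue = g(a) at a = 7/18 - (1/18)*sqrt(1669), which is -278/1209 + (246335/14124747)*sqrt(1669).
The factor h**2 - 7*h/9 - 5 splits as (h - a)(h - a') with a = 7/18 + (1/18)*sqrt(1669), a' = 7/18 - (1/18)*sqrt(1669). At the order-1 pole a set g(h) = (h - a)*f(h) = [-3*h**2/31 - 5*h/13 - 18/7] / (h - a').
Simple pole: residue = g(a) at a = 7/18 + (1/18)*sqrt(1669), which is -278/1209 - (246335/14124747)*sqrt(1669).
List the singular points by increasing real part (a conjugate pair: the negative imaginary part first).


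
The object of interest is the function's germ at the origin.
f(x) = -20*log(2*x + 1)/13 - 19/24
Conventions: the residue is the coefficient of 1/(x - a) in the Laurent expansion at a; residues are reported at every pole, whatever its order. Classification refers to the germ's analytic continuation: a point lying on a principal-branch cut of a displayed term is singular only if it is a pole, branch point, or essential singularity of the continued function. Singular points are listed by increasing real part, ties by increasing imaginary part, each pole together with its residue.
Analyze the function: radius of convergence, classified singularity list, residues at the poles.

Branch term (-20/13)*log(1 - x/(-1/2)): its argument vanishes at x = -1/2, a logarithmic branch point, modulus 1/2.
The radius of convergence is the smallest modulus among the singular points: 1/2.

Radius of convergence at 0: 1/2.
At -1/2: a logarithmic branch point.


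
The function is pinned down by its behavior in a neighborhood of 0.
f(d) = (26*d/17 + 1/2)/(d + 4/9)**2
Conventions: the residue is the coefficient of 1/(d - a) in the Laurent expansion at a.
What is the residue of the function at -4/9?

At the order-2 pole -4/9 set g(d) = (d - (-4/9))^2*f(d) = 26*d/17 + 1/2.
Order-2 pole: residue = g'(a); g'(-4/9) = 26/17, so the residue is 26/17.

The residue is 26/17.


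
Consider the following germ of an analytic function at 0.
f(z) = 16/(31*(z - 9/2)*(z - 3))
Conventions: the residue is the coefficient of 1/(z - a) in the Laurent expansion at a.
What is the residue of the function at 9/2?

At the order-1 pole 9/2 set g(z) = (z - (9/2))*f(z) = 16/(31*(z - 3)).
Simple pole: residue = g(a) at a = 9/2, which is 32/93.

The residue is 32/93.


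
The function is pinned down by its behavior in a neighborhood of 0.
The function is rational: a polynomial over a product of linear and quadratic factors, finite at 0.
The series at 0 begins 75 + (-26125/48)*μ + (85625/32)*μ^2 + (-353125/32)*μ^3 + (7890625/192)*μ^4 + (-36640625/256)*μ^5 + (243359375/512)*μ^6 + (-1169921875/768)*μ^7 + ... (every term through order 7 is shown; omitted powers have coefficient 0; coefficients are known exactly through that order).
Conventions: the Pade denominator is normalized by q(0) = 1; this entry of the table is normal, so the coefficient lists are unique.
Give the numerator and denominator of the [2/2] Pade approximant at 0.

Taylor coefficients needed (read off): a_0 = 75, a_1 = -26125/48, a_2 = 85625/32, a_3 = -353125/32, a_4 = 7890625/192.
Write the denominator as Q(μ) = 1 + q1*μ + q2*μ^2. Requiring Q*f - P = O(μ^5) with deg P <= 2 kills the coefficients of μ^3..μ^4 in Q*f:
  μ^3: a_3 + q1*a_2 + q2*a_1 = 0, i.e. -353125/32 + (85625/32)*q1 + (-26125/48)*q2 = 0.
  μ^4: a_4 + q1*a_3 + q2*a_2 = 0, i.e. 7890625/192 + (-353125/32)*q1 + (85625/32)*q2 = 0.
Solving this linear system: q1 = 168920/27219, q2 = 185725/18146.
The numerator is Q*f truncated at degree 2: P0 = a_0 = 75; P1 = a_1 + q1*a_0 = -34328125/435504; P2 = a_2 + q1*a_1 + q2*a_0 = 171640625/2613024.

The Pade approximant has numerator coefficients [75, -34328125/435504, 171640625/2613024]; denominator coefficients [1, 168920/27219, 185725/18146].


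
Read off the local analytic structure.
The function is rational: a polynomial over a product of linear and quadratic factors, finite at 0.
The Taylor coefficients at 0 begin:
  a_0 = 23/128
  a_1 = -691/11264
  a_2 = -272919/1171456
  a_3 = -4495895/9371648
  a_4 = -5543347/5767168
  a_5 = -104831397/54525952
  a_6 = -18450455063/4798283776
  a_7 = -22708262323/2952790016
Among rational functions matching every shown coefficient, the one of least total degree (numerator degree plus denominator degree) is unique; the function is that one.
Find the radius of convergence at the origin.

The radius of convergence is 1/2.

No rational of total degree below 4 reproduces all 8 coefficients; solving the [2/2] Pade equations on them gives f(d) = (-3*d**2/13 - 39*d/22 + 23/32)/((d - 8)*(d - 1/2)), whose expansion matches every shown term.
Denominator factor (d - 1/2): pole of order 1 at 1/2, modulus 1/2.
Denominator factor (d - 8): pole of order 1 at 8, modulus 8.
The radius of convergence is the smallest modulus among the singular points: 1/2.


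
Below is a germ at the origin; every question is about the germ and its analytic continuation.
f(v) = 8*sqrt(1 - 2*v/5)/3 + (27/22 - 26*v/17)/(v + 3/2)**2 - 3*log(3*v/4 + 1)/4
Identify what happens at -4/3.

The point is a logarithmic branch point.

The term (-3/4)*log(1 - v/(-4/3)) has argument 1 - -4/3/(-4/3) = 0 at -4/3: a logarithmic (infinitely-sheeted) branch point; the remaining terms are analytic or single-valued there.


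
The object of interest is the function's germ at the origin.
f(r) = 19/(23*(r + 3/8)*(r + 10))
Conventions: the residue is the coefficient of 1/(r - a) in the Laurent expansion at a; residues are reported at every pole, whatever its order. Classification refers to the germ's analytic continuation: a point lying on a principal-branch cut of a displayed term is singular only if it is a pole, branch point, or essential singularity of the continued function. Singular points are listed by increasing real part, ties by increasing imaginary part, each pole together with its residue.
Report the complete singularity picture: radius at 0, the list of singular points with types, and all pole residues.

Denominator factor (r + 10): pole of order 1 at -10, modulus 10.
Denominator factor (r + 3/8): pole of order 1 at -3/8, modulus 3/8.
The radius of convergence is the smallest modulus among the singular points: 3/8.
At the order-1 pole -10 set g(r) = (r - (-10))*f(r) = 19/(23*(r + 3/8)).
Simple pole: residue = g(a) at a = -10, which is -152/1771.
At the order-1 pole -3/8 set g(r) = (r - (-3/8))*f(r) = 19/(23*(r + 10)).
Simple pole: residue = g(a) at a = -3/8, which is 152/1771.
List the singular points by increasing real part (a conjugate pair: the negative imaginary part first).

Radius of convergence at 0: 3/8.
At -10: a pole of order 1; residue -152/1771.
At -3/8: a pole of order 1; residue 152/1771.


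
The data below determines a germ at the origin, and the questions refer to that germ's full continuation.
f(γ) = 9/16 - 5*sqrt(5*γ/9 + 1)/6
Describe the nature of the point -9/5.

The point is an algebraic (square-root) branch point.

The term (-5/6)*sqrt(1 - γ/(-9/5)) has argument 1 - -9/5/(-9/5) = 0 at -9/5: a square-root (algebraic, two-sheeted) branch point; the remaining terms are analytic or single-valued there.


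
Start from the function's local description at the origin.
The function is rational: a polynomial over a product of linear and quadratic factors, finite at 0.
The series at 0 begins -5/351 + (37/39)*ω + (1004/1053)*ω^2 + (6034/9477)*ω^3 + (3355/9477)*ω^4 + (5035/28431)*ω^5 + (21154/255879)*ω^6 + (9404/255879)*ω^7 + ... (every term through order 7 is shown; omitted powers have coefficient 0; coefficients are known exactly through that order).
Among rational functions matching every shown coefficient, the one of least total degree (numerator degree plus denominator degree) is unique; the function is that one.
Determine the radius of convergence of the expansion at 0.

No rational of total degree below 4 reproduces all 8 coefficients; solving the [1/3] Pade equations on them gives f(ω) = (5/13 - 26*ω)/(ω - 3)**3, whose expansion matches every shown term.
Denominator factor (ω - 3)^3: pole of order 3 at 3, modulus 3.
The radius of convergence is the smallest modulus among the singular points: 3.

The radius of convergence is 3.


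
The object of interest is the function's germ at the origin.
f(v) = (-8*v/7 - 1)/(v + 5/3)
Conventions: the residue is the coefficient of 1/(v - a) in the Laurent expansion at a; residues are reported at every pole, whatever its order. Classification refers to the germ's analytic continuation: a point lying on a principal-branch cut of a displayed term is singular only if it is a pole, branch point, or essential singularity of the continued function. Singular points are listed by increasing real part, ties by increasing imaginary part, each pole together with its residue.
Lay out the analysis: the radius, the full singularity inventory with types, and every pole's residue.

Denominator factor (v + 5/3): pole of order 1 at -5/3, modulus 5/3.
The radius of convergence is the smallest modulus among the singular points: 5/3.
At the order-1 pole -5/3 set g(v) = (v - (-5/3))*f(v) = -8*v/7 - 1.
Simple pole: residue = g(a) at a = -5/3, which is 19/21.

Radius of convergence at 0: 5/3.
At -5/3: a pole of order 1; residue 19/21.


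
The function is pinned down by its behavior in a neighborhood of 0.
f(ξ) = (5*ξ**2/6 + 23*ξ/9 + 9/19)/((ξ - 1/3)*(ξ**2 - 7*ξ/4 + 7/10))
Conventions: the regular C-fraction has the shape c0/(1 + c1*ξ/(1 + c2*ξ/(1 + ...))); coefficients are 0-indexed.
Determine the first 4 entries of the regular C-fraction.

The regular C-fraction coefficients are [-270/133, -1765/162, 1211533/200151, -5290976457/5987396086].

Taylor coefficients (expand at 0): a_0 = -270/133, a_1 = -8825/399, a_2 = -598225/5586, a_3 = -212925/532.
c0 = a_0 = -270/133. Peel one level at a time: if S = 1 + c*ξ/S' with S'(0) = 1, then c is the ξ-coefficient of S and S' = c*ξ/(S - 1).
S_1 = c0/f = 1 + (-1765/162)*ξ + (6057665/91854)*ξ^2 + ...; c1 = -1765/162.
S_2 = c1*ξ/(S_1 - 1) = 1 + (1211533/200151)*ξ + (65320697/12211682)*ξ^2 + ...; c2 = 1211533/200151.
S_3 = c2*ξ/(S_2 - 1) = 1 + (-5290976457/5987396086)*ξ + ...; c3 = -5290976457/5987396086.


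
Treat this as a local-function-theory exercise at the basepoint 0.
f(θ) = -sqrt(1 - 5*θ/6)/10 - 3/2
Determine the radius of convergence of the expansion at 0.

Branch term (-1/10)*sqrt(1 - θ/(6/5)): its argument vanishes at θ = 6/5, a square-root branch point, modulus 6/5.
The radius of convergence is the smallest modulus among the singular points: 6/5.

The radius of convergence is 6/5.


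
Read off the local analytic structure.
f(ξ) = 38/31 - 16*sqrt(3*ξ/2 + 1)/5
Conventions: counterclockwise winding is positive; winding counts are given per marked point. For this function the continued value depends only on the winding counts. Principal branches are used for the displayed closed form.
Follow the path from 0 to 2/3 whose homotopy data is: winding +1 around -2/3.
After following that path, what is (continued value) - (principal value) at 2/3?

The rational part is single-valued and drops out of the difference; each branch term changes only by its own monodromy.
(-16/5)*sqrt(1 - ξ/(-2/3)): winding +1 is odd, the square root flips sign, contributing -2*(-16/5)*sqrt(1 - (2/3)/(-2/3)) = -2*(-16/5)*sqrt(2) = (32/5)*sqrt(2).
Summing the contributions at ξ = 2/3 gives (32/5)*sqrt(2).

Continued minus principal equals (32/5)*sqrt(2).


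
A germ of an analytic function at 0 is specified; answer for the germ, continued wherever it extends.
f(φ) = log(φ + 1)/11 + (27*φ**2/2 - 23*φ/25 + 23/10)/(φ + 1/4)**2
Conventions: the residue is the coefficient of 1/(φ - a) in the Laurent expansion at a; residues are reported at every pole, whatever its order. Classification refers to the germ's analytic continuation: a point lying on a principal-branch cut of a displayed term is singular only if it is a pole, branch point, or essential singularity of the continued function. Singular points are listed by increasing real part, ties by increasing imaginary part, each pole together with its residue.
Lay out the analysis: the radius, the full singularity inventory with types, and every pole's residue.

Denominator factor (φ + 1/4)^2: pole of order 2 at -1/4, modulus 1/4.
Branch term (1/11)*log(1 - φ/(-1)): its argument vanishes at φ = -1, a logarithmic branch point, modulus 1.
The radius of convergence is the smallest modulus among the singular points: 1/4.
The branch term is analytic at -1/4 and contributes nothing to the residue; only the rational part matters.
At the order-2 pole -1/4 set g(φ) = (φ - (-1/4))^2*(rational part) = 27*φ**2/2 - 23*φ/25 + 23/10.
Order-2 pole: residue = g'(a); g'(-1/4) = -767/100, so the residue is -767/100.
List the singular points by increasing real part (a conjugate pair: the negative imaginary part first).

Radius of convergence at 0: 1/4.
At -1: a logarithmic branch point.
At -1/4: a pole of order 2; residue -767/100.


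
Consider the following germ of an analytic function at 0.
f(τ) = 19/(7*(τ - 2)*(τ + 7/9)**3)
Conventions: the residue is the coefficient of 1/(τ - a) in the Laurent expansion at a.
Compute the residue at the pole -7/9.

The residue is -13851/109375.

At the order-3 pole -7/9 set g(τ) = (τ - (-7/9))^3*f(τ) = 19/(7*(τ - 2)).
Order-3 pole: residue = g''(a)/2; g''(-7/9) = -27702/109375, so the residue is -13851/109375.


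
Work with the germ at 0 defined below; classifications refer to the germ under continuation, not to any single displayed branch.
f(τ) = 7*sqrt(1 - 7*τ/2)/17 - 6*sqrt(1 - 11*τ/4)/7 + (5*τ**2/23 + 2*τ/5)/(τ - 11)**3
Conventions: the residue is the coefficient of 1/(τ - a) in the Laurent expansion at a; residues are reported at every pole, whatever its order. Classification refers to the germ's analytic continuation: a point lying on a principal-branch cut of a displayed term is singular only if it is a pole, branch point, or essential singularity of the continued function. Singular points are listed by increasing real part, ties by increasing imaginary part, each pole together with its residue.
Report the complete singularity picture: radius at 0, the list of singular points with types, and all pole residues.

Denominator factor (τ - 11)^3: pole of order 3 at 11, modulus 11.
Branch term (-6/7)*sqrt(1 - τ/(4/11)): its argument vanishes at τ = 4/11, a square-root branch point, modulus 4/11.
Branch term (7/17)*sqrt(1 - τ/(2/7)): its argument vanishes at τ = 2/7, a square-root branch point, modulus 2/7.
The radius of convergence is the smallest modulus among the singular points: 2/7.
The branch terms are analytic at 11 and contribute nothing to the residue; only the rational part matters.
At the order-3 pole 11 set g(τ) = (τ - (11))^3*(rational part) = 5*τ**2/23 + 2*τ/5.
Order-3 pole: residue = g''(a)/2; g''(11) = 10/23, so the residue is 5/23.
List the singular points by increasing real part (a conjugate pair: the negative imaginary part first).

Radius of convergence at 0: 2/7.
At 2/7: an algebraic (square-root) branch point.
At 4/11: an algebraic (square-root) branch point.
At 11: a pole of order 3; residue 5/23.


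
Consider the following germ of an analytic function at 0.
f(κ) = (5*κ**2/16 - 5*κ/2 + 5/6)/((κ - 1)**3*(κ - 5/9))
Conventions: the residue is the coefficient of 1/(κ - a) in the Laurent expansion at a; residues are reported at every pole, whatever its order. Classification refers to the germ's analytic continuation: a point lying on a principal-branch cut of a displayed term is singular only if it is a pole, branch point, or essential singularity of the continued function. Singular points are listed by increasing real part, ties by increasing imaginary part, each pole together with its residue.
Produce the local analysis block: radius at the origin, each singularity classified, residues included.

Denominator factor (κ - 5/9): pole of order 1 at 5/9, modulus 5/9.
Denominator factor (κ - 1)^3: pole of order 3 at 1, modulus 1.
The radius of convergence is the smallest modulus among the singular points: 5/9.
At the order-1 pole 5/9 set g(κ) = (κ - (5/9))*f(κ) = (5*κ**2/16 - 5*κ/2 + 5/6)/(κ - 1)**3.
Simple pole: residue = g(a) at a = 5/9, which is 5355/1024.
At the order-3 pole 1 set g(κ) = (κ - (1))^3*f(κ) = (5*κ**2/16 - 5*κ/2 + 5/6)/(κ - 5/9).
Order-3 pole: residue = g''(a)/2; g''(1) = -5355/512, so the residue is -5355/1024.
List the singular points by increasing real part (a conjugate pair: the negative imaginary part first).

Radius of convergence at 0: 5/9.
At 5/9: a pole of order 1; residue 5355/1024.
At 1: a pole of order 3; residue -5355/1024.


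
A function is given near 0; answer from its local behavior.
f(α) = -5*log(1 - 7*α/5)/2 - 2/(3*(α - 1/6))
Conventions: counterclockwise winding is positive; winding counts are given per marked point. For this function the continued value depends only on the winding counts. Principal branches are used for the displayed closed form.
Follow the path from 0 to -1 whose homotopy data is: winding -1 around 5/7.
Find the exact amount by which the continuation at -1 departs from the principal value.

Continued minus principal equals (5)*pi*i.

The rational part is single-valued and drops out of the difference; each branch term changes only by its own monodromy.
(-5/2)*log(1 - α/(5/7)): each positive loop around 5/7 adds 2*pi*i to the log, so winding -1 contributes (-5/2)*(-1)*2*pi*i = (5)*pi*i.
Summing the contributions at α = -1 gives (5)*pi*i.


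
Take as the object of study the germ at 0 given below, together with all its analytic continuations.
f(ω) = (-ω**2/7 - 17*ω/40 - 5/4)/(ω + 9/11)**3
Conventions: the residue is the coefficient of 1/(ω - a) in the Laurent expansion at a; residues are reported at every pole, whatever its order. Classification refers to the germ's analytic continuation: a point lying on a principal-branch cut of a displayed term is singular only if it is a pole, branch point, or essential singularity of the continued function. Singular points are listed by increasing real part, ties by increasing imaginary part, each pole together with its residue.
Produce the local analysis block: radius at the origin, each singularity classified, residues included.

Denominator factor (ω + 9/11)^3: pole of order 3 at -9/11, modulus 9/11.
The radius of convergence is the smallest modulus among the singular points: 9/11.
At the order-3 pole -9/11 set g(ω) = (ω - (-9/11))^3*f(ω) = -ω**2/7 - 17*ω/40 - 5/4.
Order-3 pole: residue = g''(a)/2; g''(-9/11) = -2/7, so the residue is -1/7.

Radius of convergence at 0: 9/11.
At -9/11: a pole of order 3; residue -1/7.


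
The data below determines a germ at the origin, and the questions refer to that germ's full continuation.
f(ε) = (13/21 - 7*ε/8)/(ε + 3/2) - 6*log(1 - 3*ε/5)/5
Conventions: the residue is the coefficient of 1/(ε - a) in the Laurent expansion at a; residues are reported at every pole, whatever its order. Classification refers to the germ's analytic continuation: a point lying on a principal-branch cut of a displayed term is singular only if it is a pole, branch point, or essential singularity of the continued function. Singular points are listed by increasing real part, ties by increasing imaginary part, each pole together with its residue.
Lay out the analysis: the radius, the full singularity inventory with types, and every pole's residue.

Radius of convergence at 0: 3/2.
At -3/2: a pole of order 1; residue 649/336.
At 5/3: a logarithmic branch point.

Denominator factor (ε + 3/2): pole of order 1 at -3/2, modulus 3/2.
Branch term (-6/5)*log(1 - ε/(5/3)): its argument vanishes at ε = 5/3, a logarithmic branch point, modulus 5/3.
The radius of convergence is the smallest modulus among the singular points: 3/2.
The branch term is analytic at -3/2 and contributes nothing to the residue; only the rational part matters.
At the order-1 pole -3/2 set g(ε) = (ε - (-3/2))*(rational part) = 13/21 - 7*ε/8.
Simple pole: residue = g(a) at a = -3/2, which is 649/336.
List the singular points by increasing real part (a conjugate pair: the negative imaginary part first).


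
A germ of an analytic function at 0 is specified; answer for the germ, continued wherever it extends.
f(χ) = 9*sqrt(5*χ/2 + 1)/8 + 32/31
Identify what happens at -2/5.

The term (9/8)*sqrt(1 - χ/(-2/5)) has argument 1 - -2/5/(-2/5) = 0 at -2/5: a square-root (algebraic, two-sheeted) branch point; the remaining terms are analytic or single-valued there.

The point is an algebraic (square-root) branch point.


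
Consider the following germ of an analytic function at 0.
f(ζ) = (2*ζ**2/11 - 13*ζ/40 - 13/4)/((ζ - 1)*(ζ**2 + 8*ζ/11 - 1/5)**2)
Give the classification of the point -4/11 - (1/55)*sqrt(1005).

The point is a pole of order 2.

The denominator factor ζ**2 + 8*ζ/11 - 1/5 vanishes at -4/11 - (1/55)*sqrt(1005) and appears to the power 2; the numerator there equals -81121/26620 + (2213/266200)*sqrt(1005), nonzero, and no other factor vanishes.
Hence a pole whose order is the multiplicity, 2.


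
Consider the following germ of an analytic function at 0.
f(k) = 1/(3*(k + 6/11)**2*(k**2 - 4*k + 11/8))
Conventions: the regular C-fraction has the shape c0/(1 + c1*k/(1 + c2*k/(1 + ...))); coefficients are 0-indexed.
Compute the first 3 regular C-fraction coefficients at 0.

The regular C-fraction coefficients are [22/27, 25/33, 521/60].

Taylor coefficients (expand at 0): a_0 = 22/27, a_1 = -50/81, a_2 = 10385/1782.
c0 = a_0 = 22/27. Peel one level at a time: if S = 1 + c*k/S' with S'(0) = 1, then c is the k-coefficient of S and S' = c*k/(S - 1).
S_1 = c0/f = 1 + (25/33)*k + (-2605/396)*k^2 + ...; c1 = 25/33.
S_2 = c1*k/(S_1 - 1) = 1 + (521/60)*k + ...; c2 = 521/60.


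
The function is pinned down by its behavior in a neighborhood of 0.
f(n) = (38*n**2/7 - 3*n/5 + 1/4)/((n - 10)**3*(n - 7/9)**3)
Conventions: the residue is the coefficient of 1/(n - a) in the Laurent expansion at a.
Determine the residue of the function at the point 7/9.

The residue is -2881537983/275732845010.

At the order-3 pole 7/9 set g(n) = (n - (7/9))^3*f(n) = (38*n**2/7 - 3*n/5 + 1/4)/(n - 10)**3.
Order-3 pole: residue = g''(a)/2; g''(7/9) = -2881537983/137866422505, so the residue is -2881537983/275732845010.


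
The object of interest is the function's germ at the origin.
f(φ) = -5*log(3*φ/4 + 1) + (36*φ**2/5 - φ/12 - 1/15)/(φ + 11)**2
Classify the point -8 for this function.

Denominator factors: φ + 11 = 3 at φ = -8 — none vanishes.
Branch term log(1 - φ/(-4/3)): argument at -8 is -5, nonzero, so -8 is not its branch point (a point on a principal cut is still regular for the continued germ).
So the germ continues analytically to -8.

The point is a regular point.


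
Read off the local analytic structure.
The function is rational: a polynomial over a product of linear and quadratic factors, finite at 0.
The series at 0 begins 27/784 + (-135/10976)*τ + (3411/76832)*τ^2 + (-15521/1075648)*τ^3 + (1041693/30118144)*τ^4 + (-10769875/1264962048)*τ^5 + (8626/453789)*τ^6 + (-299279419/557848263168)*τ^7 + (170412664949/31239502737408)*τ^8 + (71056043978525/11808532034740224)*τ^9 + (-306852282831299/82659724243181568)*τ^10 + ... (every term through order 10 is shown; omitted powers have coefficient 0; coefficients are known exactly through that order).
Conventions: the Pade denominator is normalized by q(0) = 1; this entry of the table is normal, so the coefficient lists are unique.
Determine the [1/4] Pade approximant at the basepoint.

Taylor coefficients needed (read off): a_0 = 27/784, a_1 = -135/10976, a_2 = 3411/76832, a_3 = -15521/1075648, a_4 = 1041693/30118144, a_5 = -10769875/1264962048.
Write the denominator as Q(τ) = 1 + q1*τ + q2*τ^2 + q3*τ^3 + q4*τ^4. Requiring Q*f - P = O(τ^6) with deg P <= 1 kills the coefficients of τ^2..τ^5 in Q*f:
  τ^2: a_2 + q1*a_1 + q2*a_0 = 0, i.e. 3411/76832 + (-135/10976)*q1 + (27/784)*q2 = 0.
  τ^3: a_3 + q1*a_2 + q2*a_1 + q3*a_0 = 0, i.e. -15521/1075648 + (3411/76832)*q1 + (-135/10976)*q2 + (27/784)*q3 = 0.
  τ^4: a_4 + q1*a_3 + q2*a_2 + q3*a_1 + q4*a_0 = 0, i.e. 1041693/30118144 + (-15521/1075648)*q1 + (3411/76832)*q2 + (-135/10976)*q3 + (27/784)*q4 = 0.
  τ^5: a_5 + q1*a_4 + q2*a_3 + q3*a_2 + q4*a_1 = 0, i.e. -10769875/1264962048 + (1041693/30118144)*q1 + (-15521/1075648)*q2 + (3411/76832)*q3 + (-135/10976)*q4 = 0.
Solving this linear system: q1 = 739/35546, q2 = -1913477/1492932, q3 = -1761755/26872776, q4 = 709042/1119699.
The numerator is Q*f truncated at degree 1: P0 = a_0 = 27/784; P1 = a_1 + q1*a_0 = -1647/142184.

The Pade approximant has numerator coefficients [27/784, -1647/142184]; denominator coefficients [1, 739/35546, -1913477/1492932, -1761755/26872776, 709042/1119699].


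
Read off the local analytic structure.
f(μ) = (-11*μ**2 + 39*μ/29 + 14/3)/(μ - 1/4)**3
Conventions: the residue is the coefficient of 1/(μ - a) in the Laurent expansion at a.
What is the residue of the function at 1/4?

The residue is -11.

At the order-3 pole 1/4 set g(μ) = (μ - (1/4))^3*f(μ) = -11*μ**2 + 39*μ/29 + 14/3.
Order-3 pole: residue = g''(a)/2; g''(1/4) = -22, so the residue is -11.


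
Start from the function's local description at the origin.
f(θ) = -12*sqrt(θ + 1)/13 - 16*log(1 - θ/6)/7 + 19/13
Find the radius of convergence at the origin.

The radius of convergence is 1.

Branch term (-12/13)*sqrt(1 - θ/(-1)): its argument vanishes at θ = -1, a square-root branch point, modulus 1.
Branch term (-16/7)*log(1 - θ/(6)): its argument vanishes at θ = 6, a logarithmic branch point, modulus 6.
The radius of convergence is the smallest modulus among the singular points: 1.


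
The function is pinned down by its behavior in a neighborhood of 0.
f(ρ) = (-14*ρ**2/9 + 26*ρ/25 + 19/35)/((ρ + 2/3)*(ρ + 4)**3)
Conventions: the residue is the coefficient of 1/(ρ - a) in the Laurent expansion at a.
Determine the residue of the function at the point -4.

At the order-3 pole -4 set g(ρ) = (ρ - (-4))^3*f(ρ) = (-14*ρ**2/9 + 26*ρ/25 + 19/35)/(ρ + 2/3).
Order-3 pole: residue = g''(a)/2; g''(-4) = 11933/262500, so the residue is 11933/525000.

The residue is 11933/525000.


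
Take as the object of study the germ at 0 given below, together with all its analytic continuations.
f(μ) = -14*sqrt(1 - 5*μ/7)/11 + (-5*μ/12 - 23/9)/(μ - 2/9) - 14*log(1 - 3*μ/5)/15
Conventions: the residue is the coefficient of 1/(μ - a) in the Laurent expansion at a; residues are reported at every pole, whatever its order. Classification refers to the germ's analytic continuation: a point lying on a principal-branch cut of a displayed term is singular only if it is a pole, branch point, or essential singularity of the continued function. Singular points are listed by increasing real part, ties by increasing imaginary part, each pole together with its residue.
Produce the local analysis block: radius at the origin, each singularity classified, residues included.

Radius of convergence at 0: 2/9.
At 2/9: a pole of order 1; residue -143/54.
At 7/5: an algebraic (square-root) branch point.
At 5/3: a logarithmic branch point.

Denominator factor (μ - 2/9): pole of order 1 at 2/9, modulus 2/9.
Branch term (-14/11)*sqrt(1 - μ/(7/5)): its argument vanishes at μ = 7/5, a square-root branch point, modulus 7/5.
Branch term (-14/15)*log(1 - μ/(5/3)): its argument vanishes at μ = 5/3, a logarithmic branch point, modulus 5/3.
The radius of convergence is the smallest modulus among the singular points: 2/9.
The branch terms are analytic at 2/9 and contribute nothing to the residue; only the rational part matters.
At the order-1 pole 2/9 set g(μ) = (μ - (2/9))*(rational part) = -5*μ/12 - 23/9.
Simple pole: residue = g(a) at a = 2/9, which is -143/54.
List the singular points by increasing real part (a conjugate pair: the negative imaginary part first).


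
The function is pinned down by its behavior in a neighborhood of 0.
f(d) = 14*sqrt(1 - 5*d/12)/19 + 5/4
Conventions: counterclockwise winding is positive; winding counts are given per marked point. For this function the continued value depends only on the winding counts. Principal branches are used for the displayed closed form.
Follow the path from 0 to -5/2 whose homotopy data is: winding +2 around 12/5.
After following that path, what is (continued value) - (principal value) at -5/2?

The rational part is single-valued and drops out of the difference; each branch term changes only by its own monodromy.
(14/19)*sqrt(1 - d/(12/5)): winding +2 is even, the square root returns to the same sheet, contribution 0.
Summing the contributions at d = -5/2 gives 0.

Continued minus principal equals 0.


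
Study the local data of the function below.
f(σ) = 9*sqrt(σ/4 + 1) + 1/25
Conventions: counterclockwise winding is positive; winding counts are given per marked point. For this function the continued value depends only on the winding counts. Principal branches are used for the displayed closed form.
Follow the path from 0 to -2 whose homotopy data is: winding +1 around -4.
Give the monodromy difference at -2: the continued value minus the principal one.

The rational part is single-valued and drops out of the difference; each branch term changes only by its own monodromy.
(9)*sqrt(1 - σ/(-4)): winding +1 is odd, the square root flips sign, contributing -2*(9)*sqrt(1 - (-2)/(-4)) = -2*(9)*sqrt(1/2) = -(9)*sqrt(2).
Summing the contributions at σ = -2 gives -(9)*sqrt(2).

Continued minus principal equals -(9)*sqrt(2).


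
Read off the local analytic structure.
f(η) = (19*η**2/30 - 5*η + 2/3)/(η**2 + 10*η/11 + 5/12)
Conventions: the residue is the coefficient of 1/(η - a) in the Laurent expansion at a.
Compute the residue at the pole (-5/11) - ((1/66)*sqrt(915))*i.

The factor η**2 + 10*η/11 + 5/12 splits as (η - a)(η - a') with a = (-5/11) - ((1/66)*sqrt(915))*i, a' = (-5/11) + ((1/66)*sqrt(915))*i. At the order-1 pole a set g(η) = (η - a)*f(η) = [19*η**2/30 - 5*η + 2/3] / (η - a').
Simple pole: residue = g(a) at a = (-5/11) - ((1/66)*sqrt(915))*i, which is (-92/33) + ((25589/241560)*sqrt(915))*i.

The residue is (-92/33) + ((25589/241560)*sqrt(915))*i.


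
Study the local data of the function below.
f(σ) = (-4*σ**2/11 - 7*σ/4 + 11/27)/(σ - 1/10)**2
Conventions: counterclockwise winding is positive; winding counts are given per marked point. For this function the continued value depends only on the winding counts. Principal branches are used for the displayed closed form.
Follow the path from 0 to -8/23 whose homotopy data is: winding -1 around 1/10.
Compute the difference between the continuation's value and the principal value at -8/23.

Continued minus principal equals 0.

The function is rational, hence single-valued: continuing it around any pole returns the same value, so the difference is 0.
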